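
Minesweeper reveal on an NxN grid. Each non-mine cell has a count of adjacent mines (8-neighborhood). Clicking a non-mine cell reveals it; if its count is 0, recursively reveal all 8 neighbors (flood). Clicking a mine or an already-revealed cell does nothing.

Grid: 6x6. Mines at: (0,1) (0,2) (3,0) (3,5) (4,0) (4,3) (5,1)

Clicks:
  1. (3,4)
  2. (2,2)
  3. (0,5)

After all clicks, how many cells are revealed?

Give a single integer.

Answer: 17

Derivation:
Click 1 (3,4) count=2: revealed 1 new [(3,4)] -> total=1
Click 2 (2,2) count=0: revealed 16 new [(0,3) (0,4) (0,5) (1,1) (1,2) (1,3) (1,4) (1,5) (2,1) (2,2) (2,3) (2,4) (2,5) (3,1) (3,2) (3,3)] -> total=17
Click 3 (0,5) count=0: revealed 0 new [(none)] -> total=17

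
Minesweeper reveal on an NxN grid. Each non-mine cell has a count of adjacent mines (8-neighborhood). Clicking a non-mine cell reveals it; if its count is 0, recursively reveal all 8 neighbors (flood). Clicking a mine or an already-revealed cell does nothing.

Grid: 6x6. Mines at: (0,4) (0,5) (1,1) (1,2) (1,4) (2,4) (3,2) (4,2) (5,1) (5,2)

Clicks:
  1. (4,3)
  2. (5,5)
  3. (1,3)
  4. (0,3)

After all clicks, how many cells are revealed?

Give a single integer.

Answer: 11

Derivation:
Click 1 (4,3) count=3: revealed 1 new [(4,3)] -> total=1
Click 2 (5,5) count=0: revealed 8 new [(3,3) (3,4) (3,5) (4,4) (4,5) (5,3) (5,4) (5,5)] -> total=9
Click 3 (1,3) count=4: revealed 1 new [(1,3)] -> total=10
Click 4 (0,3) count=3: revealed 1 new [(0,3)] -> total=11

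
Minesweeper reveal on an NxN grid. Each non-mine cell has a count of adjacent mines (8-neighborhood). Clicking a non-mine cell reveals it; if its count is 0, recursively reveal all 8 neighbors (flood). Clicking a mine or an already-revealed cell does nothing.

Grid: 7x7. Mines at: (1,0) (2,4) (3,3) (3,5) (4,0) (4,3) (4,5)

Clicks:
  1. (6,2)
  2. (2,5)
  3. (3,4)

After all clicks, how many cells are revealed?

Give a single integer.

Answer: 16

Derivation:
Click 1 (6,2) count=0: revealed 14 new [(5,0) (5,1) (5,2) (5,3) (5,4) (5,5) (5,6) (6,0) (6,1) (6,2) (6,3) (6,4) (6,5) (6,6)] -> total=14
Click 2 (2,5) count=2: revealed 1 new [(2,5)] -> total=15
Click 3 (3,4) count=5: revealed 1 new [(3,4)] -> total=16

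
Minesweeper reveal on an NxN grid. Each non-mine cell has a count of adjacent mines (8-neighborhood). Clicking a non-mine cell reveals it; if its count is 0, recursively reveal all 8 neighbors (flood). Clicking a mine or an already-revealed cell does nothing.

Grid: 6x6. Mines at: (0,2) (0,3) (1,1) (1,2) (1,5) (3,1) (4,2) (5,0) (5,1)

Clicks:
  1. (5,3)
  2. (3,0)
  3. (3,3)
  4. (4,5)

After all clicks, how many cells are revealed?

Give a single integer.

Click 1 (5,3) count=1: revealed 1 new [(5,3)] -> total=1
Click 2 (3,0) count=1: revealed 1 new [(3,0)] -> total=2
Click 3 (3,3) count=1: revealed 1 new [(3,3)] -> total=3
Click 4 (4,5) count=0: revealed 10 new [(2,3) (2,4) (2,5) (3,4) (3,5) (4,3) (4,4) (4,5) (5,4) (5,5)] -> total=13

Answer: 13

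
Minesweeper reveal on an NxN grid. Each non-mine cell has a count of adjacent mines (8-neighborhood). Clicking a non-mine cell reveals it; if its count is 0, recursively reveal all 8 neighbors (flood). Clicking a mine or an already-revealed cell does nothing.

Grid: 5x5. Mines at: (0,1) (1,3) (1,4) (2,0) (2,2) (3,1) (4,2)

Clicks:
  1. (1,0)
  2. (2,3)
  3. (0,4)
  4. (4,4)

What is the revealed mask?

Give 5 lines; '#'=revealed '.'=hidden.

Click 1 (1,0) count=2: revealed 1 new [(1,0)] -> total=1
Click 2 (2,3) count=3: revealed 1 new [(2,3)] -> total=2
Click 3 (0,4) count=2: revealed 1 new [(0,4)] -> total=3
Click 4 (4,4) count=0: revealed 5 new [(2,4) (3,3) (3,4) (4,3) (4,4)] -> total=8

Answer: ....#
#....
...##
...##
...##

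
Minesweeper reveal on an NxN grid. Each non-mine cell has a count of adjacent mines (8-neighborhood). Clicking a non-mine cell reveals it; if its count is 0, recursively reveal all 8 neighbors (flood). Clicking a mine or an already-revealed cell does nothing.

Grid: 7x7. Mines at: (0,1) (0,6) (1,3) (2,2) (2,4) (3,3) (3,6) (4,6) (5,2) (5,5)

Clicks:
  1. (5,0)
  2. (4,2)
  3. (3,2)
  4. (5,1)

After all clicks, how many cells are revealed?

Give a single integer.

Click 1 (5,0) count=0: revealed 12 new [(1,0) (1,1) (2,0) (2,1) (3,0) (3,1) (4,0) (4,1) (5,0) (5,1) (6,0) (6,1)] -> total=12
Click 2 (4,2) count=2: revealed 1 new [(4,2)] -> total=13
Click 3 (3,2) count=2: revealed 1 new [(3,2)] -> total=14
Click 4 (5,1) count=1: revealed 0 new [(none)] -> total=14

Answer: 14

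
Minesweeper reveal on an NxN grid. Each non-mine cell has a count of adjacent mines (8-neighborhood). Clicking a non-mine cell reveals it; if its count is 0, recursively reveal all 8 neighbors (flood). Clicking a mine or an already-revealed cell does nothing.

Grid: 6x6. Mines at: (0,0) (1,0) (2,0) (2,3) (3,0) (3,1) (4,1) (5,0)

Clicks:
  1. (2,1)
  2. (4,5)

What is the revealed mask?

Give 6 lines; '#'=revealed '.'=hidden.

Answer: .#####
.#####
.#..##
..####
..####
..####

Derivation:
Click 1 (2,1) count=4: revealed 1 new [(2,1)] -> total=1
Click 2 (4,5) count=0: revealed 24 new [(0,1) (0,2) (0,3) (0,4) (0,5) (1,1) (1,2) (1,3) (1,4) (1,5) (2,4) (2,5) (3,2) (3,3) (3,4) (3,5) (4,2) (4,3) (4,4) (4,5) (5,2) (5,3) (5,4) (5,5)] -> total=25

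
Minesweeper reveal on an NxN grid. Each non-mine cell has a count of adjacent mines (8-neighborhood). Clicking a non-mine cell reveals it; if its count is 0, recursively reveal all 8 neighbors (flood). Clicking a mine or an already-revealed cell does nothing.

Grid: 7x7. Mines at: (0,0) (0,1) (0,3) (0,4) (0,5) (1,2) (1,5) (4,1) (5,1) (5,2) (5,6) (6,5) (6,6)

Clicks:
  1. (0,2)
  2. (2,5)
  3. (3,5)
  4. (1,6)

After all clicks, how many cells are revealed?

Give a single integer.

Click 1 (0,2) count=3: revealed 1 new [(0,2)] -> total=1
Click 2 (2,5) count=1: revealed 1 new [(2,5)] -> total=2
Click 3 (3,5) count=0: revealed 17 new [(2,2) (2,3) (2,4) (2,6) (3,2) (3,3) (3,4) (3,5) (3,6) (4,2) (4,3) (4,4) (4,5) (4,6) (5,3) (5,4) (5,5)] -> total=19
Click 4 (1,6) count=2: revealed 1 new [(1,6)] -> total=20

Answer: 20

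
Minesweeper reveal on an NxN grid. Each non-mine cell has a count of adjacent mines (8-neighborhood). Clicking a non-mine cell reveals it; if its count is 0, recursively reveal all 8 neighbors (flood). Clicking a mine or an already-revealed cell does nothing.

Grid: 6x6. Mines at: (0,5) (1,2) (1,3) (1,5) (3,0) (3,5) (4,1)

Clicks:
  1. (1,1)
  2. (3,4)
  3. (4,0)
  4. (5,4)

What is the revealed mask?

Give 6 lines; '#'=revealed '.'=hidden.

Answer: ......
.#....
..###.
..###.
#.####
..####

Derivation:
Click 1 (1,1) count=1: revealed 1 new [(1,1)] -> total=1
Click 2 (3,4) count=1: revealed 1 new [(3,4)] -> total=2
Click 3 (4,0) count=2: revealed 1 new [(4,0)] -> total=3
Click 4 (5,4) count=0: revealed 13 new [(2,2) (2,3) (2,4) (3,2) (3,3) (4,2) (4,3) (4,4) (4,5) (5,2) (5,3) (5,4) (5,5)] -> total=16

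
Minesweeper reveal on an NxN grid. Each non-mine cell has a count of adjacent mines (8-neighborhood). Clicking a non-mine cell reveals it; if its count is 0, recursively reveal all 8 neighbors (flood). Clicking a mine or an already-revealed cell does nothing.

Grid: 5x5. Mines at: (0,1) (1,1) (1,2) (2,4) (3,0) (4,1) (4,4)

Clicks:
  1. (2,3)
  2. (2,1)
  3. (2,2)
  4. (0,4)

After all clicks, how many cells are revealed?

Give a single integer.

Click 1 (2,3) count=2: revealed 1 new [(2,3)] -> total=1
Click 2 (2,1) count=3: revealed 1 new [(2,1)] -> total=2
Click 3 (2,2) count=2: revealed 1 new [(2,2)] -> total=3
Click 4 (0,4) count=0: revealed 4 new [(0,3) (0,4) (1,3) (1,4)] -> total=7

Answer: 7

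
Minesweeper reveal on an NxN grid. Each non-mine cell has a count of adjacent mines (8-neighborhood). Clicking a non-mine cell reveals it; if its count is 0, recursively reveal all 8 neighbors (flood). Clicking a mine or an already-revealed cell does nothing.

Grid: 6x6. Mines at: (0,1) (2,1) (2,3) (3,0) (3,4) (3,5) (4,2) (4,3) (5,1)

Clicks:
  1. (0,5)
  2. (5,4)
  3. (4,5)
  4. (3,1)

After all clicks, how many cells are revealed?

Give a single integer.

Answer: 13

Derivation:
Click 1 (0,5) count=0: revealed 10 new [(0,2) (0,3) (0,4) (0,5) (1,2) (1,3) (1,4) (1,5) (2,4) (2,5)] -> total=10
Click 2 (5,4) count=1: revealed 1 new [(5,4)] -> total=11
Click 3 (4,5) count=2: revealed 1 new [(4,5)] -> total=12
Click 4 (3,1) count=3: revealed 1 new [(3,1)] -> total=13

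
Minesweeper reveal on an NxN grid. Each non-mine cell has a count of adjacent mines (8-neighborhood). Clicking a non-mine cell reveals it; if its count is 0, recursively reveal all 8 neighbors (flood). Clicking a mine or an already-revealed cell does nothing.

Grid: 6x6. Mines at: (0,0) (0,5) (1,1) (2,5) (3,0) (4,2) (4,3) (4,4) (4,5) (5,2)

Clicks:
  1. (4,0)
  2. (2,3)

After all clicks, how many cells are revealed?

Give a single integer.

Click 1 (4,0) count=1: revealed 1 new [(4,0)] -> total=1
Click 2 (2,3) count=0: revealed 12 new [(0,2) (0,3) (0,4) (1,2) (1,3) (1,4) (2,2) (2,3) (2,4) (3,2) (3,3) (3,4)] -> total=13

Answer: 13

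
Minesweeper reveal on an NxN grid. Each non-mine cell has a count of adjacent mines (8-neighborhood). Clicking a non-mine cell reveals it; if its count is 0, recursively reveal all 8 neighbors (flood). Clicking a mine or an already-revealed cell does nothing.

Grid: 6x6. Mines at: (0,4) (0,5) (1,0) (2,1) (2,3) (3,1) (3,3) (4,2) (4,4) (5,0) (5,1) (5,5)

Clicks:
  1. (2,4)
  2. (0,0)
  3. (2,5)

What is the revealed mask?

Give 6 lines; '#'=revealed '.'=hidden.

Answer: #.....
....##
....##
....##
......
......

Derivation:
Click 1 (2,4) count=2: revealed 1 new [(2,4)] -> total=1
Click 2 (0,0) count=1: revealed 1 new [(0,0)] -> total=2
Click 3 (2,5) count=0: revealed 5 new [(1,4) (1,5) (2,5) (3,4) (3,5)] -> total=7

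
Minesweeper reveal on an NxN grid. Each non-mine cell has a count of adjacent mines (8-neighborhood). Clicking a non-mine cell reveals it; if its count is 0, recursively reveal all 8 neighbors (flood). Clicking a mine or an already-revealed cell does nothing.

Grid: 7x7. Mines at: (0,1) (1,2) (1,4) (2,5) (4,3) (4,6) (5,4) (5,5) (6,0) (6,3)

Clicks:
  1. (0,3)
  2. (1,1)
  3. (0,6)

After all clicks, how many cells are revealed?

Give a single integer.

Click 1 (0,3) count=2: revealed 1 new [(0,3)] -> total=1
Click 2 (1,1) count=2: revealed 1 new [(1,1)] -> total=2
Click 3 (0,6) count=0: revealed 4 new [(0,5) (0,6) (1,5) (1,6)] -> total=6

Answer: 6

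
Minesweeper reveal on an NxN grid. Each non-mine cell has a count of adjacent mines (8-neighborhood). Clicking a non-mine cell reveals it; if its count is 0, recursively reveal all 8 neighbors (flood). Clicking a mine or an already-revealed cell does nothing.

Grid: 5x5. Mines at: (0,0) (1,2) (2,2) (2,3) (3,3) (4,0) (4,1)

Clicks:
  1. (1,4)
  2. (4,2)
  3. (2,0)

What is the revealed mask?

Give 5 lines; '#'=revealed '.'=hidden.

Answer: .....
##..#
##...
##...
..#..

Derivation:
Click 1 (1,4) count=1: revealed 1 new [(1,4)] -> total=1
Click 2 (4,2) count=2: revealed 1 new [(4,2)] -> total=2
Click 3 (2,0) count=0: revealed 6 new [(1,0) (1,1) (2,0) (2,1) (3,0) (3,1)] -> total=8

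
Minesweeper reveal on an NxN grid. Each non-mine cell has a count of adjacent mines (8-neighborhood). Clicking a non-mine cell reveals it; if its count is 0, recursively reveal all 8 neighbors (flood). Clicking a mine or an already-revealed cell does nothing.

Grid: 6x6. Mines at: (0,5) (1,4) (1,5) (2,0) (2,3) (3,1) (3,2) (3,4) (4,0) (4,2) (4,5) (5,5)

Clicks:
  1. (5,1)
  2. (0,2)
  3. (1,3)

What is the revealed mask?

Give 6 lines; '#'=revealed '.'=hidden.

Click 1 (5,1) count=2: revealed 1 new [(5,1)] -> total=1
Click 2 (0,2) count=0: revealed 8 new [(0,0) (0,1) (0,2) (0,3) (1,0) (1,1) (1,2) (1,3)] -> total=9
Click 3 (1,3) count=2: revealed 0 new [(none)] -> total=9

Answer: ####..
####..
......
......
......
.#....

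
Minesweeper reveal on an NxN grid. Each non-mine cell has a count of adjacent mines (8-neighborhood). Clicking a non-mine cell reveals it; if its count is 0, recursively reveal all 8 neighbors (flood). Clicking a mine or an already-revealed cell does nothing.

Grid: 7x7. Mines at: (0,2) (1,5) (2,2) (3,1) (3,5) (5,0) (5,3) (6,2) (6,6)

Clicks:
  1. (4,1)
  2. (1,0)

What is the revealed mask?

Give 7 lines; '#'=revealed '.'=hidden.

Click 1 (4,1) count=2: revealed 1 new [(4,1)] -> total=1
Click 2 (1,0) count=0: revealed 6 new [(0,0) (0,1) (1,0) (1,1) (2,0) (2,1)] -> total=7

Answer: ##.....
##.....
##.....
.......
.#.....
.......
.......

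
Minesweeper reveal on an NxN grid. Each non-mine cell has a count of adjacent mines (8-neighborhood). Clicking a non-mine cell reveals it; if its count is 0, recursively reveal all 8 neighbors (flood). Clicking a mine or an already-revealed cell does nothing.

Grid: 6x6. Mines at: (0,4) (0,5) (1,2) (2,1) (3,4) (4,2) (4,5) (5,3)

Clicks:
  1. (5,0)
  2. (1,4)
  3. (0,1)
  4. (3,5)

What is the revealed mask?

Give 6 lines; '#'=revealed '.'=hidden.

Answer: .#....
....#.
......
##...#
##....
##....

Derivation:
Click 1 (5,0) count=0: revealed 6 new [(3,0) (3,1) (4,0) (4,1) (5,0) (5,1)] -> total=6
Click 2 (1,4) count=2: revealed 1 new [(1,4)] -> total=7
Click 3 (0,1) count=1: revealed 1 new [(0,1)] -> total=8
Click 4 (3,5) count=2: revealed 1 new [(3,5)] -> total=9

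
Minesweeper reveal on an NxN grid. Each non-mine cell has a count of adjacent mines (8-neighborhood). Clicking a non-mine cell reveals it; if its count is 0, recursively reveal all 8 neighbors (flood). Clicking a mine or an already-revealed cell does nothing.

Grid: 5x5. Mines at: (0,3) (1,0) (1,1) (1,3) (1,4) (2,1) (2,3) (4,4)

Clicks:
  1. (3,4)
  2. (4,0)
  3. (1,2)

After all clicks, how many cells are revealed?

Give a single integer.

Click 1 (3,4) count=2: revealed 1 new [(3,4)] -> total=1
Click 2 (4,0) count=0: revealed 8 new [(3,0) (3,1) (3,2) (3,3) (4,0) (4,1) (4,2) (4,3)] -> total=9
Click 3 (1,2) count=5: revealed 1 new [(1,2)] -> total=10

Answer: 10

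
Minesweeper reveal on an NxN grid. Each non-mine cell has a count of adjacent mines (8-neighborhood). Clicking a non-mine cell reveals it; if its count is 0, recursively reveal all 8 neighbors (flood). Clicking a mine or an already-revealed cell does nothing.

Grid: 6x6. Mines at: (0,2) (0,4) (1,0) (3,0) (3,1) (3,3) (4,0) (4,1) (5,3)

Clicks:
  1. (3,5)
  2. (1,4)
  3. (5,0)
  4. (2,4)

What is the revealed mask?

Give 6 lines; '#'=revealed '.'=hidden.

Click 1 (3,5) count=0: revealed 10 new [(1,4) (1,5) (2,4) (2,5) (3,4) (3,5) (4,4) (4,5) (5,4) (5,5)] -> total=10
Click 2 (1,4) count=1: revealed 0 new [(none)] -> total=10
Click 3 (5,0) count=2: revealed 1 new [(5,0)] -> total=11
Click 4 (2,4) count=1: revealed 0 new [(none)] -> total=11

Answer: ......
....##
....##
....##
....##
#...##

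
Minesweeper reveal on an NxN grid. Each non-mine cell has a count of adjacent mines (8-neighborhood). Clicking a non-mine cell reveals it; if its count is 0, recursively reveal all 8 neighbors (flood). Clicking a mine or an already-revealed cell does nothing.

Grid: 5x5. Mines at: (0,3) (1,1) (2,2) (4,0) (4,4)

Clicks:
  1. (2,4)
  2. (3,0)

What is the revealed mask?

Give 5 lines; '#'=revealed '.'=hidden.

Answer: .....
...##
...##
#..##
.....

Derivation:
Click 1 (2,4) count=0: revealed 6 new [(1,3) (1,4) (2,3) (2,4) (3,3) (3,4)] -> total=6
Click 2 (3,0) count=1: revealed 1 new [(3,0)] -> total=7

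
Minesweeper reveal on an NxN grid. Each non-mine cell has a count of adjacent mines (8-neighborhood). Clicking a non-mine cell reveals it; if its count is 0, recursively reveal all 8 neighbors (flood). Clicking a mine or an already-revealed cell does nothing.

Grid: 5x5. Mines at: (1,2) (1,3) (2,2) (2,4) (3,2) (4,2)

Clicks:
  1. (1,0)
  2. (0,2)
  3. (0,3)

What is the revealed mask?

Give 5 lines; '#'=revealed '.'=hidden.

Click 1 (1,0) count=0: revealed 10 new [(0,0) (0,1) (1,0) (1,1) (2,0) (2,1) (3,0) (3,1) (4,0) (4,1)] -> total=10
Click 2 (0,2) count=2: revealed 1 new [(0,2)] -> total=11
Click 3 (0,3) count=2: revealed 1 new [(0,3)] -> total=12

Answer: ####.
##...
##...
##...
##...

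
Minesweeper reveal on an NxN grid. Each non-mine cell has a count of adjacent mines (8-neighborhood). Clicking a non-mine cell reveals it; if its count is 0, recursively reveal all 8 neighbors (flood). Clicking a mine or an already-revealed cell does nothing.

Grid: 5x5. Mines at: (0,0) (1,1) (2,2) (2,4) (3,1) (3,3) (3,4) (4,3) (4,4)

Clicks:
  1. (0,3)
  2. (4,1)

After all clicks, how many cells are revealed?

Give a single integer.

Click 1 (0,3) count=0: revealed 6 new [(0,2) (0,3) (0,4) (1,2) (1,3) (1,4)] -> total=6
Click 2 (4,1) count=1: revealed 1 new [(4,1)] -> total=7

Answer: 7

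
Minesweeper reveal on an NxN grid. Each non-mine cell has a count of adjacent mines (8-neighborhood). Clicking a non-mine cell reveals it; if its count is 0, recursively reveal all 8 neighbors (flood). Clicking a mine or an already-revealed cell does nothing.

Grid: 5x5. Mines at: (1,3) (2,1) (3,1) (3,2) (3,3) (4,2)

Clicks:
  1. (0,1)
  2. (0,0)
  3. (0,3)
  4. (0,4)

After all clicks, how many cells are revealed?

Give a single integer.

Click 1 (0,1) count=0: revealed 6 new [(0,0) (0,1) (0,2) (1,0) (1,1) (1,2)] -> total=6
Click 2 (0,0) count=0: revealed 0 new [(none)] -> total=6
Click 3 (0,3) count=1: revealed 1 new [(0,3)] -> total=7
Click 4 (0,4) count=1: revealed 1 new [(0,4)] -> total=8

Answer: 8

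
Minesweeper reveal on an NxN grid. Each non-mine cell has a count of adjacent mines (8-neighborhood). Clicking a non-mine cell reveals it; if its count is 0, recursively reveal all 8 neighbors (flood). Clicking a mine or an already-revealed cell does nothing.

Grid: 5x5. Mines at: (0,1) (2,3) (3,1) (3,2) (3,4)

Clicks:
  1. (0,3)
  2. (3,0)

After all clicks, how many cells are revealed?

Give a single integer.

Answer: 7

Derivation:
Click 1 (0,3) count=0: revealed 6 new [(0,2) (0,3) (0,4) (1,2) (1,3) (1,4)] -> total=6
Click 2 (3,0) count=1: revealed 1 new [(3,0)] -> total=7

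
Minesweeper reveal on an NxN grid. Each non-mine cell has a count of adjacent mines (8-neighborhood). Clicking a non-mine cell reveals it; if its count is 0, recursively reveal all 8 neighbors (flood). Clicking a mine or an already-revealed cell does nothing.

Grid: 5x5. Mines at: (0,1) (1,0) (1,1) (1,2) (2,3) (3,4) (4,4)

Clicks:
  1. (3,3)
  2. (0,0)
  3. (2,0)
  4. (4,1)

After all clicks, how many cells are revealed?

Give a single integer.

Click 1 (3,3) count=3: revealed 1 new [(3,3)] -> total=1
Click 2 (0,0) count=3: revealed 1 new [(0,0)] -> total=2
Click 3 (2,0) count=2: revealed 1 new [(2,0)] -> total=3
Click 4 (4,1) count=0: revealed 9 new [(2,1) (2,2) (3,0) (3,1) (3,2) (4,0) (4,1) (4,2) (4,3)] -> total=12

Answer: 12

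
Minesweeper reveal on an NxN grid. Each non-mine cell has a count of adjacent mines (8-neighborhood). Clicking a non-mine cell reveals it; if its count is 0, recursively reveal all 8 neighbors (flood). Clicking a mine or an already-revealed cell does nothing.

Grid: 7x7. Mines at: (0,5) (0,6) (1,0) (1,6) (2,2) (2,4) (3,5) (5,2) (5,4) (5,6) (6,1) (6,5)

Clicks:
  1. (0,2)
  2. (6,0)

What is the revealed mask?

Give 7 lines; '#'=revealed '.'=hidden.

Click 1 (0,2) count=0: revealed 8 new [(0,1) (0,2) (0,3) (0,4) (1,1) (1,2) (1,3) (1,4)] -> total=8
Click 2 (6,0) count=1: revealed 1 new [(6,0)] -> total=9

Answer: .####..
.####..
.......
.......
.......
.......
#......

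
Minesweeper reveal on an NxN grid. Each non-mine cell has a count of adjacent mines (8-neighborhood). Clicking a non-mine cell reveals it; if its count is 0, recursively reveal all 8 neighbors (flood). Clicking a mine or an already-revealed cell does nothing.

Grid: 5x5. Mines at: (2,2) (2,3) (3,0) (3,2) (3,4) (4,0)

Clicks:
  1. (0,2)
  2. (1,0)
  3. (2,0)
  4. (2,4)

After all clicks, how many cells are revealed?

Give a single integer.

Click 1 (0,2) count=0: revealed 12 new [(0,0) (0,1) (0,2) (0,3) (0,4) (1,0) (1,1) (1,2) (1,3) (1,4) (2,0) (2,1)] -> total=12
Click 2 (1,0) count=0: revealed 0 new [(none)] -> total=12
Click 3 (2,0) count=1: revealed 0 new [(none)] -> total=12
Click 4 (2,4) count=2: revealed 1 new [(2,4)] -> total=13

Answer: 13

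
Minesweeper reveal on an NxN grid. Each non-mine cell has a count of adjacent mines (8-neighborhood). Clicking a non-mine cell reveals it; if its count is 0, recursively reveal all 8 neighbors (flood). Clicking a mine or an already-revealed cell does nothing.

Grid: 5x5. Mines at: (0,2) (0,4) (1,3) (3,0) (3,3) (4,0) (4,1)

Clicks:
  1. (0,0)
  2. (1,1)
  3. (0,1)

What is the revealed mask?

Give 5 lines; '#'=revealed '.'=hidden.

Click 1 (0,0) count=0: revealed 6 new [(0,0) (0,1) (1,0) (1,1) (2,0) (2,1)] -> total=6
Click 2 (1,1) count=1: revealed 0 new [(none)] -> total=6
Click 3 (0,1) count=1: revealed 0 new [(none)] -> total=6

Answer: ##...
##...
##...
.....
.....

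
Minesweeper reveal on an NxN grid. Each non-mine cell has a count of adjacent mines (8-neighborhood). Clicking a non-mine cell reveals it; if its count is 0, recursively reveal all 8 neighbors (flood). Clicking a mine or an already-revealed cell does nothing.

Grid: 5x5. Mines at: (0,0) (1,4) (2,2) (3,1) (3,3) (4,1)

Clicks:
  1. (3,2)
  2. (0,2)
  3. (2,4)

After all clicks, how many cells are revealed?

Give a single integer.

Click 1 (3,2) count=4: revealed 1 new [(3,2)] -> total=1
Click 2 (0,2) count=0: revealed 6 new [(0,1) (0,2) (0,3) (1,1) (1,2) (1,3)] -> total=7
Click 3 (2,4) count=2: revealed 1 new [(2,4)] -> total=8

Answer: 8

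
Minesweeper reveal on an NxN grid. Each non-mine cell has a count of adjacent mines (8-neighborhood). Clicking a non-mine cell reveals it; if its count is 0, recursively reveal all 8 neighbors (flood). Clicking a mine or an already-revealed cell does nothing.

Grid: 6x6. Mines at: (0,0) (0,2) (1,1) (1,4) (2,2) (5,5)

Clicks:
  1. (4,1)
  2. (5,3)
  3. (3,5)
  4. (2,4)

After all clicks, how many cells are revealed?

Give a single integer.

Answer: 22

Derivation:
Click 1 (4,1) count=0: revealed 22 new [(2,0) (2,1) (2,3) (2,4) (2,5) (3,0) (3,1) (3,2) (3,3) (3,4) (3,5) (4,0) (4,1) (4,2) (4,3) (4,4) (4,5) (5,0) (5,1) (5,2) (5,3) (5,4)] -> total=22
Click 2 (5,3) count=0: revealed 0 new [(none)] -> total=22
Click 3 (3,5) count=0: revealed 0 new [(none)] -> total=22
Click 4 (2,4) count=1: revealed 0 new [(none)] -> total=22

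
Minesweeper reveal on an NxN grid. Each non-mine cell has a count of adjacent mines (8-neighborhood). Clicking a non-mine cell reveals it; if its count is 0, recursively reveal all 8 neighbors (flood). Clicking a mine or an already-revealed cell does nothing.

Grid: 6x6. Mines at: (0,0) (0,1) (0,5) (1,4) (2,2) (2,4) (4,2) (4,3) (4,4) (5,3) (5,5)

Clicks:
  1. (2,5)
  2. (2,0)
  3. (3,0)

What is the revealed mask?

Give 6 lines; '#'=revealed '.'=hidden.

Answer: ......
##....
##...#
##....
##....
##....

Derivation:
Click 1 (2,5) count=2: revealed 1 new [(2,5)] -> total=1
Click 2 (2,0) count=0: revealed 10 new [(1,0) (1,1) (2,0) (2,1) (3,0) (3,1) (4,0) (4,1) (5,0) (5,1)] -> total=11
Click 3 (3,0) count=0: revealed 0 new [(none)] -> total=11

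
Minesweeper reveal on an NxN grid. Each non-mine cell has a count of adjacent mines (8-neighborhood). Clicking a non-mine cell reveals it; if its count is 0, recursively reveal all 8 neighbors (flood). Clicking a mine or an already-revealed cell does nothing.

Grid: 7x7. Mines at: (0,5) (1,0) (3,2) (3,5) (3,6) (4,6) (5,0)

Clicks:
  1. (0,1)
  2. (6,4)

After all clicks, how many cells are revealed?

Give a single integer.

Answer: 18

Derivation:
Click 1 (0,1) count=1: revealed 1 new [(0,1)] -> total=1
Click 2 (6,4) count=0: revealed 17 new [(4,1) (4,2) (4,3) (4,4) (4,5) (5,1) (5,2) (5,3) (5,4) (5,5) (5,6) (6,1) (6,2) (6,3) (6,4) (6,5) (6,6)] -> total=18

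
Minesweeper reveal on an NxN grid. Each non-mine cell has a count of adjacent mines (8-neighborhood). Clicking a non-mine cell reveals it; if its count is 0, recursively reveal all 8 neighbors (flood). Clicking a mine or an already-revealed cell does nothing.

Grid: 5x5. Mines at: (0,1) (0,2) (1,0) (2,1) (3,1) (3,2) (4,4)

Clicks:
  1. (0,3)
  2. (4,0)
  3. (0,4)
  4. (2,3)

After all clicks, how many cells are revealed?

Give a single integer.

Answer: 9

Derivation:
Click 1 (0,3) count=1: revealed 1 new [(0,3)] -> total=1
Click 2 (4,0) count=1: revealed 1 new [(4,0)] -> total=2
Click 3 (0,4) count=0: revealed 7 new [(0,4) (1,3) (1,4) (2,3) (2,4) (3,3) (3,4)] -> total=9
Click 4 (2,3) count=1: revealed 0 new [(none)] -> total=9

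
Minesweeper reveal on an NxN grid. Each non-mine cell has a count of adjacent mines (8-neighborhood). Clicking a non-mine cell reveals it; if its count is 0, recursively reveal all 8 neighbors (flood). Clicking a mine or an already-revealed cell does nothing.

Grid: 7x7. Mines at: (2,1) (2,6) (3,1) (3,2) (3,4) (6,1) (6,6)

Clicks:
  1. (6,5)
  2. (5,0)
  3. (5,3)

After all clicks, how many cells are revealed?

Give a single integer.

Answer: 13

Derivation:
Click 1 (6,5) count=1: revealed 1 new [(6,5)] -> total=1
Click 2 (5,0) count=1: revealed 1 new [(5,0)] -> total=2
Click 3 (5,3) count=0: revealed 11 new [(4,2) (4,3) (4,4) (4,5) (5,2) (5,3) (5,4) (5,5) (6,2) (6,3) (6,4)] -> total=13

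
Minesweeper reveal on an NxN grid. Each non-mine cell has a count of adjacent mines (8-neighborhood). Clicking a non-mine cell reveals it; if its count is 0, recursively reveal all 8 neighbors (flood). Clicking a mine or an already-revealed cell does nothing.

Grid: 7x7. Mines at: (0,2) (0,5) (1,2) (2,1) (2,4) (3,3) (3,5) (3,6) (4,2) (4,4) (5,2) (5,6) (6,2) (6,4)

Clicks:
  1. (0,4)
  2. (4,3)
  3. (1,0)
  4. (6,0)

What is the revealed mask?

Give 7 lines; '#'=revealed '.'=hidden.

Answer: ....#..
#......
.......
##.....
##.#...
##.....
##.....

Derivation:
Click 1 (0,4) count=1: revealed 1 new [(0,4)] -> total=1
Click 2 (4,3) count=4: revealed 1 new [(4,3)] -> total=2
Click 3 (1,0) count=1: revealed 1 new [(1,0)] -> total=3
Click 4 (6,0) count=0: revealed 8 new [(3,0) (3,1) (4,0) (4,1) (5,0) (5,1) (6,0) (6,1)] -> total=11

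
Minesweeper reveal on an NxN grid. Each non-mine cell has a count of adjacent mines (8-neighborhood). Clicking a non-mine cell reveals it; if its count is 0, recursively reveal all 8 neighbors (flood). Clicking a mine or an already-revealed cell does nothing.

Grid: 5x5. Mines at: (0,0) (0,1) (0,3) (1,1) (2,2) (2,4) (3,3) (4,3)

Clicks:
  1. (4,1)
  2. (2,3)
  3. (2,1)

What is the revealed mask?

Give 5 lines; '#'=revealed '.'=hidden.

Answer: .....
.....
##.#.
###..
###..

Derivation:
Click 1 (4,1) count=0: revealed 8 new [(2,0) (2,1) (3,0) (3,1) (3,2) (4,0) (4,1) (4,2)] -> total=8
Click 2 (2,3) count=3: revealed 1 new [(2,3)] -> total=9
Click 3 (2,1) count=2: revealed 0 new [(none)] -> total=9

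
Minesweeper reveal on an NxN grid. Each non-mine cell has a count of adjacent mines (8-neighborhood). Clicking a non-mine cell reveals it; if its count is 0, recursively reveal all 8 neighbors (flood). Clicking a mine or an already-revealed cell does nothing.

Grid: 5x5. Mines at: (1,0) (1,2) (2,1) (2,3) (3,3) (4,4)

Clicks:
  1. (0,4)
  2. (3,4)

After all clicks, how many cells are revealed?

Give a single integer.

Click 1 (0,4) count=0: revealed 4 new [(0,3) (0,4) (1,3) (1,4)] -> total=4
Click 2 (3,4) count=3: revealed 1 new [(3,4)] -> total=5

Answer: 5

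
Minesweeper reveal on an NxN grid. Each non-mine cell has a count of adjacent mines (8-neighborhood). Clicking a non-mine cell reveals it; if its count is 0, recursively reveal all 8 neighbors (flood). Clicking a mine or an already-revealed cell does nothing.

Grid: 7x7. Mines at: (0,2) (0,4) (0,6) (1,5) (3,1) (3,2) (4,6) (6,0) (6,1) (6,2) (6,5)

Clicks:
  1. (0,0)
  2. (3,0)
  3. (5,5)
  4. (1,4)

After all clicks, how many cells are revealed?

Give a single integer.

Click 1 (0,0) count=0: revealed 6 new [(0,0) (0,1) (1,0) (1,1) (2,0) (2,1)] -> total=6
Click 2 (3,0) count=1: revealed 1 new [(3,0)] -> total=7
Click 3 (5,5) count=2: revealed 1 new [(5,5)] -> total=8
Click 4 (1,4) count=2: revealed 1 new [(1,4)] -> total=9

Answer: 9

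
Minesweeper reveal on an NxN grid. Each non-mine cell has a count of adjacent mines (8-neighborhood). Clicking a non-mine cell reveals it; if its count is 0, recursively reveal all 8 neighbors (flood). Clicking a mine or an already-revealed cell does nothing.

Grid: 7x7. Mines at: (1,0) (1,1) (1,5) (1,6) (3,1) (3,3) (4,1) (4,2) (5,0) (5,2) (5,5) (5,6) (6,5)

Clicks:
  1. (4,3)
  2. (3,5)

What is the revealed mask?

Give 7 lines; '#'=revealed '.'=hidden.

Answer: .......
.......
....###
....###
...####
.......
.......

Derivation:
Click 1 (4,3) count=3: revealed 1 new [(4,3)] -> total=1
Click 2 (3,5) count=0: revealed 9 new [(2,4) (2,5) (2,6) (3,4) (3,5) (3,6) (4,4) (4,5) (4,6)] -> total=10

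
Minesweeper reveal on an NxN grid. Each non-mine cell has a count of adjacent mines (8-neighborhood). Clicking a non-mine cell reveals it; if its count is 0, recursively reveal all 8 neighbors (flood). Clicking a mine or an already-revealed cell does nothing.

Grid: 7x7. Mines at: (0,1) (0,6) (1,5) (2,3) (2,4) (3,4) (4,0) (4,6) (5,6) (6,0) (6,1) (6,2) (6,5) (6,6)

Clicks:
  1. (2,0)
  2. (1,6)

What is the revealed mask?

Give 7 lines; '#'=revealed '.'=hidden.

Answer: .......
###...#
###....
###....
.......
.......
.......

Derivation:
Click 1 (2,0) count=0: revealed 9 new [(1,0) (1,1) (1,2) (2,0) (2,1) (2,2) (3,0) (3,1) (3,2)] -> total=9
Click 2 (1,6) count=2: revealed 1 new [(1,6)] -> total=10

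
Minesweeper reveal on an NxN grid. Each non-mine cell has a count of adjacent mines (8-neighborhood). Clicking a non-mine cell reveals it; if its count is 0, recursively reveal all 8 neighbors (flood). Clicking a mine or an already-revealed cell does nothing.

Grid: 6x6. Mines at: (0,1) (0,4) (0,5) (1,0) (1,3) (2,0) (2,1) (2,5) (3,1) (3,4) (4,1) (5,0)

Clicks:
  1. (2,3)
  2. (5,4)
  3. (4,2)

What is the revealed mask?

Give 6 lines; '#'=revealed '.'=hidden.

Answer: ......
......
...#..
......
..####
..####

Derivation:
Click 1 (2,3) count=2: revealed 1 new [(2,3)] -> total=1
Click 2 (5,4) count=0: revealed 8 new [(4,2) (4,3) (4,4) (4,5) (5,2) (5,3) (5,4) (5,5)] -> total=9
Click 3 (4,2) count=2: revealed 0 new [(none)] -> total=9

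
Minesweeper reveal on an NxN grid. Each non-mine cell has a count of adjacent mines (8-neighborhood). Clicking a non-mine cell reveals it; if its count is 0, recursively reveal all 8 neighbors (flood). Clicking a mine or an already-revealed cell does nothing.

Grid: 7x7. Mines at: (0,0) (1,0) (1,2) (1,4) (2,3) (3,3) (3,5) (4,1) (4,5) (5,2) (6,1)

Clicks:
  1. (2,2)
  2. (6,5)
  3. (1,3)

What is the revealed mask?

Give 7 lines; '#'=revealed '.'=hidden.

Click 1 (2,2) count=3: revealed 1 new [(2,2)] -> total=1
Click 2 (6,5) count=0: revealed 8 new [(5,3) (5,4) (5,5) (5,6) (6,3) (6,4) (6,5) (6,6)] -> total=9
Click 3 (1,3) count=3: revealed 1 new [(1,3)] -> total=10

Answer: .......
...#...
..#....
.......
.......
...####
...####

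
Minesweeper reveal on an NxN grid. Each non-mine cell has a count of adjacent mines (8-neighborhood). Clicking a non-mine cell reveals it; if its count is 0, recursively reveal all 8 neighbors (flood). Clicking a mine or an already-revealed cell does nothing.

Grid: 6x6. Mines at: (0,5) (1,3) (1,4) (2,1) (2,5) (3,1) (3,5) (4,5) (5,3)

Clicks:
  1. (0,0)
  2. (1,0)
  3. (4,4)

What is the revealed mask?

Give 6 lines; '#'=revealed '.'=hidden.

Answer: ###...
###...
......
......
....#.
......

Derivation:
Click 1 (0,0) count=0: revealed 6 new [(0,0) (0,1) (0,2) (1,0) (1,1) (1,2)] -> total=6
Click 2 (1,0) count=1: revealed 0 new [(none)] -> total=6
Click 3 (4,4) count=3: revealed 1 new [(4,4)] -> total=7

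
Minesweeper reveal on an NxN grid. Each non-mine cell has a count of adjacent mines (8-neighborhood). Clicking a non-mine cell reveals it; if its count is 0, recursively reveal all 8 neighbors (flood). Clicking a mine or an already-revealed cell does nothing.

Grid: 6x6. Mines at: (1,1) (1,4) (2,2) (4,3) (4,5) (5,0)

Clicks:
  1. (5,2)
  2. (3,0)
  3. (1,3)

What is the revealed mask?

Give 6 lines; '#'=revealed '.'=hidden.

Click 1 (5,2) count=1: revealed 1 new [(5,2)] -> total=1
Click 2 (3,0) count=0: revealed 6 new [(2,0) (2,1) (3,0) (3,1) (4,0) (4,1)] -> total=7
Click 3 (1,3) count=2: revealed 1 new [(1,3)] -> total=8

Answer: ......
...#..
##....
##....
##....
..#...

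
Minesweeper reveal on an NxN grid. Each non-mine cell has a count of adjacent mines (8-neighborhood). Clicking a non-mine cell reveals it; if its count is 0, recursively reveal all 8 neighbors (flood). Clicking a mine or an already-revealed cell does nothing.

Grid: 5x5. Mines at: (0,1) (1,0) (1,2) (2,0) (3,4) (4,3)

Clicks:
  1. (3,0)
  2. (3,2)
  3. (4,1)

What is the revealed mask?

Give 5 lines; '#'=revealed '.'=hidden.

Answer: .....
.....
.....
###..
###..

Derivation:
Click 1 (3,0) count=1: revealed 1 new [(3,0)] -> total=1
Click 2 (3,2) count=1: revealed 1 new [(3,2)] -> total=2
Click 3 (4,1) count=0: revealed 4 new [(3,1) (4,0) (4,1) (4,2)] -> total=6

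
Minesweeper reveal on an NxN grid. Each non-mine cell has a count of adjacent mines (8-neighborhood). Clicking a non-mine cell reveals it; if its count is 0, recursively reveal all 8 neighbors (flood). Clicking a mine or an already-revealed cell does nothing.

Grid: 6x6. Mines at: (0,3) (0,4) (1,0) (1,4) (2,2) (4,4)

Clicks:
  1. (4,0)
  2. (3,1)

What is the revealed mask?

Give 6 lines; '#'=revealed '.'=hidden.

Answer: ......
......
##....
####..
####..
####..

Derivation:
Click 1 (4,0) count=0: revealed 14 new [(2,0) (2,1) (3,0) (3,1) (3,2) (3,3) (4,0) (4,1) (4,2) (4,3) (5,0) (5,1) (5,2) (5,3)] -> total=14
Click 2 (3,1) count=1: revealed 0 new [(none)] -> total=14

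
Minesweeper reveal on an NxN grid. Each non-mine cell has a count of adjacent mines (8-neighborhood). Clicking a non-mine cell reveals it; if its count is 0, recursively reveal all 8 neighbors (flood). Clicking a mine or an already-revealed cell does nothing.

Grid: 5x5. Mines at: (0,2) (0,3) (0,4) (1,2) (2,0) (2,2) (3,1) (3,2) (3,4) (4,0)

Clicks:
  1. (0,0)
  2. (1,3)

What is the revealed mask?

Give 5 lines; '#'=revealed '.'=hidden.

Answer: ##...
##.#.
.....
.....
.....

Derivation:
Click 1 (0,0) count=0: revealed 4 new [(0,0) (0,1) (1,0) (1,1)] -> total=4
Click 2 (1,3) count=5: revealed 1 new [(1,3)] -> total=5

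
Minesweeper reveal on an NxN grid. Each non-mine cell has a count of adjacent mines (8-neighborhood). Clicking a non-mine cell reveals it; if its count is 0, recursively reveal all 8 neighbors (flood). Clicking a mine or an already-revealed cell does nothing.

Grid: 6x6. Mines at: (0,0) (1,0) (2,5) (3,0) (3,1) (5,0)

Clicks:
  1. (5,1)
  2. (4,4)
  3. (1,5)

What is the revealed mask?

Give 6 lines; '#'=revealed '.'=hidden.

Answer: .#####
.#####
.####.
..####
.#####
.#####

Derivation:
Click 1 (5,1) count=1: revealed 1 new [(5,1)] -> total=1
Click 2 (4,4) count=0: revealed 27 new [(0,1) (0,2) (0,3) (0,4) (0,5) (1,1) (1,2) (1,3) (1,4) (1,5) (2,1) (2,2) (2,3) (2,4) (3,2) (3,3) (3,4) (3,5) (4,1) (4,2) (4,3) (4,4) (4,5) (5,2) (5,3) (5,4) (5,5)] -> total=28
Click 3 (1,5) count=1: revealed 0 new [(none)] -> total=28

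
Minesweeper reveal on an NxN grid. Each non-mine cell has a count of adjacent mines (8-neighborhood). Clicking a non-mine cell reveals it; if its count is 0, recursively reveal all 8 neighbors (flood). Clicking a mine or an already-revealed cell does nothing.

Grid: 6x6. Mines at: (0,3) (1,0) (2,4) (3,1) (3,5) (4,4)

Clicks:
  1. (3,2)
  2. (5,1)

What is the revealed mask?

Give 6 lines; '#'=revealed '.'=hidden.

Answer: ......
......
......
..#...
####..
####..

Derivation:
Click 1 (3,2) count=1: revealed 1 new [(3,2)] -> total=1
Click 2 (5,1) count=0: revealed 8 new [(4,0) (4,1) (4,2) (4,3) (5,0) (5,1) (5,2) (5,3)] -> total=9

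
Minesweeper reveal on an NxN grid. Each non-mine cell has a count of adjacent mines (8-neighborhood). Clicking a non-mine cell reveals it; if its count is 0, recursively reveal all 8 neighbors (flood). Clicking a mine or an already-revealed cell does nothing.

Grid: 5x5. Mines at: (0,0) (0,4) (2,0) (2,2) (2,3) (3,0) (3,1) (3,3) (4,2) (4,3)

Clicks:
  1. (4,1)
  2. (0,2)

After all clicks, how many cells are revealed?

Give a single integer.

Click 1 (4,1) count=3: revealed 1 new [(4,1)] -> total=1
Click 2 (0,2) count=0: revealed 6 new [(0,1) (0,2) (0,3) (1,1) (1,2) (1,3)] -> total=7

Answer: 7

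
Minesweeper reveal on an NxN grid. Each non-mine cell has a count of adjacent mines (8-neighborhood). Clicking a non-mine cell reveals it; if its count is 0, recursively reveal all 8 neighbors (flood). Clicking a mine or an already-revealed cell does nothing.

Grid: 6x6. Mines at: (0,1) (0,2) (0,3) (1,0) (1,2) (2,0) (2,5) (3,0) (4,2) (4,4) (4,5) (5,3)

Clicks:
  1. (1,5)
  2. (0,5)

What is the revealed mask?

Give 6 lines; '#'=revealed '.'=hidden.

Answer: ....##
....##
......
......
......
......

Derivation:
Click 1 (1,5) count=1: revealed 1 new [(1,5)] -> total=1
Click 2 (0,5) count=0: revealed 3 new [(0,4) (0,5) (1,4)] -> total=4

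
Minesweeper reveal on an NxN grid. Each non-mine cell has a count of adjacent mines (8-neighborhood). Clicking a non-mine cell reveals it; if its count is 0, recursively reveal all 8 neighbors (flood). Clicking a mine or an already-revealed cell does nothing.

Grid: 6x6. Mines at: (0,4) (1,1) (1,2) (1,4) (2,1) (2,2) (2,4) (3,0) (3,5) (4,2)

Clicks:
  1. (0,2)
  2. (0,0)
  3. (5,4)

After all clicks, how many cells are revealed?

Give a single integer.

Click 1 (0,2) count=2: revealed 1 new [(0,2)] -> total=1
Click 2 (0,0) count=1: revealed 1 new [(0,0)] -> total=2
Click 3 (5,4) count=0: revealed 6 new [(4,3) (4,4) (4,5) (5,3) (5,4) (5,5)] -> total=8

Answer: 8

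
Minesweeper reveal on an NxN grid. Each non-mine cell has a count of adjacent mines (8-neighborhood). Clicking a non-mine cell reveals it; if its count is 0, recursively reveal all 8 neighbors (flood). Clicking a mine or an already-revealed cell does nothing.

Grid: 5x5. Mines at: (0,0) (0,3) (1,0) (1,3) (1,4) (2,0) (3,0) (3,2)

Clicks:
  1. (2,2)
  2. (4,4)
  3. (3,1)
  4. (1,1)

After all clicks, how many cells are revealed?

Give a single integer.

Click 1 (2,2) count=2: revealed 1 new [(2,2)] -> total=1
Click 2 (4,4) count=0: revealed 6 new [(2,3) (2,4) (3,3) (3,4) (4,3) (4,4)] -> total=7
Click 3 (3,1) count=3: revealed 1 new [(3,1)] -> total=8
Click 4 (1,1) count=3: revealed 1 new [(1,1)] -> total=9

Answer: 9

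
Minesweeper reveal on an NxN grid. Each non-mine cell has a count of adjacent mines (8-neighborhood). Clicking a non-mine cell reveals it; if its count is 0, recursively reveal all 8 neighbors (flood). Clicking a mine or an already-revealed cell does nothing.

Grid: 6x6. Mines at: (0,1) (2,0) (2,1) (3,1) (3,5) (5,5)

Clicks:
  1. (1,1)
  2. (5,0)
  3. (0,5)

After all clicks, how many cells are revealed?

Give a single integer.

Answer: 26

Derivation:
Click 1 (1,1) count=3: revealed 1 new [(1,1)] -> total=1
Click 2 (5,0) count=0: revealed 25 new [(0,2) (0,3) (0,4) (0,5) (1,2) (1,3) (1,4) (1,5) (2,2) (2,3) (2,4) (2,5) (3,2) (3,3) (3,4) (4,0) (4,1) (4,2) (4,3) (4,4) (5,0) (5,1) (5,2) (5,3) (5,4)] -> total=26
Click 3 (0,5) count=0: revealed 0 new [(none)] -> total=26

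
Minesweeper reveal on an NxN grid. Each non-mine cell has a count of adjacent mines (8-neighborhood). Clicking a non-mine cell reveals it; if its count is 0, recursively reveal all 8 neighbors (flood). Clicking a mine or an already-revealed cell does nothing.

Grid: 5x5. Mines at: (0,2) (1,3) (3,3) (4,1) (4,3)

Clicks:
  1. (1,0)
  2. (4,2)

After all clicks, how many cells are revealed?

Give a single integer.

Answer: 12

Derivation:
Click 1 (1,0) count=0: revealed 11 new [(0,0) (0,1) (1,0) (1,1) (1,2) (2,0) (2,1) (2,2) (3,0) (3,1) (3,2)] -> total=11
Click 2 (4,2) count=3: revealed 1 new [(4,2)] -> total=12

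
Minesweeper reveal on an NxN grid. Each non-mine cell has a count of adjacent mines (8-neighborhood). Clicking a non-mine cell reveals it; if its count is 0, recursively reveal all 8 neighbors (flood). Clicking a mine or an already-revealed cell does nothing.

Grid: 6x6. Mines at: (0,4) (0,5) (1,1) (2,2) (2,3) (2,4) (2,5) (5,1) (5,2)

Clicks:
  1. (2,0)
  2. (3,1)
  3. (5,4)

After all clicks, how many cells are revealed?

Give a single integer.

Click 1 (2,0) count=1: revealed 1 new [(2,0)] -> total=1
Click 2 (3,1) count=1: revealed 1 new [(3,1)] -> total=2
Click 3 (5,4) count=0: revealed 9 new [(3,3) (3,4) (3,5) (4,3) (4,4) (4,5) (5,3) (5,4) (5,5)] -> total=11

Answer: 11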